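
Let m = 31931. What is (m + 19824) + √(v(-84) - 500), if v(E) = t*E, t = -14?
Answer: 51781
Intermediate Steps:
v(E) = -14*E
(m + 19824) + √(v(-84) - 500) = (31931 + 19824) + √(-14*(-84) - 500) = 51755 + √(1176 - 500) = 51755 + √676 = 51755 + 26 = 51781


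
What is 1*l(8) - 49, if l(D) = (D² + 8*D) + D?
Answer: 87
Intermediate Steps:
l(D) = D² + 9*D
1*l(8) - 49 = 1*(8*(9 + 8)) - 49 = 1*(8*17) - 49 = 1*136 - 49 = 136 - 49 = 87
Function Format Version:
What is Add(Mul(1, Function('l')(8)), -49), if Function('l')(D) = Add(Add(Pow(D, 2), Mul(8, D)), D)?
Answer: 87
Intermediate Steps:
Function('l')(D) = Add(Pow(D, 2), Mul(9, D))
Add(Mul(1, Function('l')(8)), -49) = Add(Mul(1, Mul(8, Add(9, 8))), -49) = Add(Mul(1, Mul(8, 17)), -49) = Add(Mul(1, 136), -49) = Add(136, -49) = 87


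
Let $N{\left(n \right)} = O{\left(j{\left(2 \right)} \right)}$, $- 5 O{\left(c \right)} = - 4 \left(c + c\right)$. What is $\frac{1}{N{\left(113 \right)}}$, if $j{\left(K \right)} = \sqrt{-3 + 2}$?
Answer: $- \frac{5 i}{8} \approx - 0.625 i$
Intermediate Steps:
$j{\left(K \right)} = i$ ($j{\left(K \right)} = \sqrt{-1} = i$)
$O{\left(c \right)} = \frac{8 c}{5}$ ($O{\left(c \right)} = - \frac{\left(-4\right) \left(c + c\right)}{5} = - \frac{\left(-4\right) 2 c}{5} = - \frac{\left(-8\right) c}{5} = \frac{8 c}{5}$)
$N{\left(n \right)} = \frac{8 i}{5}$
$\frac{1}{N{\left(113 \right)}} = \frac{1}{\frac{8}{5} i} = - \frac{5 i}{8}$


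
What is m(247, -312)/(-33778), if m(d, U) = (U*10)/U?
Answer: -5/16889 ≈ -0.00029605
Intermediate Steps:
m(d, U) = 10 (m(d, U) = (10*U)/U = 10)
m(247, -312)/(-33778) = 10/(-33778) = 10*(-1/33778) = -5/16889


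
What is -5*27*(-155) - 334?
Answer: 20591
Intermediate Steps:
-5*27*(-155) - 334 = -135*(-155) - 334 = 20925 - 334 = 20591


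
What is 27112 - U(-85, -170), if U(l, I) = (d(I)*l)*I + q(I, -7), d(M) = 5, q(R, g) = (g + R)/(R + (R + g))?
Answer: -15663063/347 ≈ -45139.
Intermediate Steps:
q(R, g) = (R + g)/(g + 2*R)
U(l, I) = (-7 + I)/(-7 + 2*I) + 5*I*l (U(l, I) = (5*l)*I + (I - 7)/(-7 + 2*I) = 5*I*l + (-7 + I)/(-7 + 2*I) = (-7 + I)/(-7 + 2*I) + 5*I*l)
27112 - U(-85, -170) = 27112 - (-7 - 170 + 5*(-170)*(-85)*(-7 + 2*(-170)))/(-7 + 2*(-170)) = 27112 - (-7 - 170 + 5*(-170)*(-85)*(-7 - 340))/(-7 - 340) = 27112 - (-7 - 170 + 5*(-170)*(-85)*(-347))/(-347) = 27112 - (-1)*(-7 - 170 - 25070750)/347 = 27112 - (-1)*(-25070927)/347 = 27112 - 1*25070927/347 = 27112 - 25070927/347 = -15663063/347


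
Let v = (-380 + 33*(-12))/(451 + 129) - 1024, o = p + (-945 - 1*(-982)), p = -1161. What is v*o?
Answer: 167109576/145 ≈ 1.1525e+6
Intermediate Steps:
o = -1124 (o = -1161 + (-945 - 1*(-982)) = -1161 + (-945 + 982) = -1161 + 37 = -1124)
v = -148674/145 (v = (-380 - 396)/580 - 1024 = -776*1/580 - 1024 = -194/145 - 1024 = -148674/145 ≈ -1025.3)
v*o = -148674/145*(-1124) = 167109576/145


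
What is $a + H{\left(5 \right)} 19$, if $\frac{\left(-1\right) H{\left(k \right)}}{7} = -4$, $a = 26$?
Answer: $558$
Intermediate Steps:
$H{\left(k \right)} = 28$ ($H{\left(k \right)} = \left(-7\right) \left(-4\right) = 28$)
$a + H{\left(5 \right)} 19 = 26 + 28 \cdot 19 = 26 + 532 = 558$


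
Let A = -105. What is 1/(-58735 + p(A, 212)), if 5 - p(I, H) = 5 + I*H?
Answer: -1/36475 ≈ -2.7416e-5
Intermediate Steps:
p(I, H) = -H*I (p(I, H) = 5 - (5 + I*H) = 5 - (5 + H*I) = 5 + (-5 - H*I) = -H*I)
1/(-58735 + p(A, 212)) = 1/(-58735 - 1*212*(-105)) = 1/(-58735 + 22260) = 1/(-36475) = -1/36475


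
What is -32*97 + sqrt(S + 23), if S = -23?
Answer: -3104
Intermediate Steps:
-32*97 + sqrt(S + 23) = -32*97 + sqrt(-23 + 23) = -3104 + sqrt(0) = -3104 + 0 = -3104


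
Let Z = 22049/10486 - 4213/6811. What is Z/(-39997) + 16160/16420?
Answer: 47102836158095/47862483404498 ≈ 0.98413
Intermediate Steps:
Z = 2163229/1457554 (Z = 22049*(1/10486) - 4213*1/6811 = 22049/10486 - 4213/6811 = 2163229/1457554 ≈ 1.4841)
Z/(-39997) + 16160/16420 = (2163229/1457554)/(-39997) + 16160/16420 = (2163229/1457554)*(-1/39997) + 16160*(1/16420) = -2163229/58297787338 + 808/821 = 47102836158095/47862483404498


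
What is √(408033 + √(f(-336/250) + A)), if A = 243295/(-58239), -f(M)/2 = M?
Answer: √(47460858235425 + 719*I*√38982637745)/10785 ≈ 638.77 + 0.00095532*I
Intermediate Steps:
f(M) = -2*M
A = -243295/58239 (A = 243295*(-1/58239) = -243295/58239 ≈ -4.1775)
√(408033 + √(f(-336/250) + A)) = √(408033 + √(-(-672)/250 - 243295/58239)) = √(408033 + √(-2*(-168/125) - 243295/58239)) = √(408033 + √(336/125 - 243295/58239)) = √(408033 + √(-10843571/7279875)) = √(408033 + I*√38982637745/161775)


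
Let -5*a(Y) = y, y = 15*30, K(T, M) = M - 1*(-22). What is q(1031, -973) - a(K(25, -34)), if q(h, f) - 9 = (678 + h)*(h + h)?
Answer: 3524057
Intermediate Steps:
K(T, M) = 22 + M (K(T, M) = M + 22 = 22 + M)
q(h, f) = 9 + 2*h*(678 + h) (q(h, f) = 9 + (678 + h)*(h + h) = 9 + (678 + h)*(2*h) = 9 + 2*h*(678 + h))
y = 450
a(Y) = -90 (a(Y) = -⅕*450 = -90)
q(1031, -973) - a(K(25, -34)) = (9 + 2*1031² + 1356*1031) - 1*(-90) = (9 + 2*1062961 + 1398036) + 90 = (9 + 2125922 + 1398036) + 90 = 3523967 + 90 = 3524057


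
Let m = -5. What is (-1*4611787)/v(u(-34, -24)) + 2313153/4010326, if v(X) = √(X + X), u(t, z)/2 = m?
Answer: 2313153/4010326 + 4611787*I*√5/10 ≈ 0.5768 + 1.0312e+6*I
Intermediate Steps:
u(t, z) = -10 (u(t, z) = 2*(-5) = -10)
v(X) = √2*√X (v(X) = √(2*X) = √2*√X)
(-1*4611787)/v(u(-34, -24)) + 2313153/4010326 = (-1*4611787)/((√2*√(-10))) + 2313153/4010326 = -4611787*(-I*√5/10) + 2313153*(1/4010326) = -4611787*(-I*√5/10) + 2313153/4010326 = -(-4611787)*I*√5/10 + 2313153/4010326 = 4611787*I*√5/10 + 2313153/4010326 = 2313153/4010326 + 4611787*I*√5/10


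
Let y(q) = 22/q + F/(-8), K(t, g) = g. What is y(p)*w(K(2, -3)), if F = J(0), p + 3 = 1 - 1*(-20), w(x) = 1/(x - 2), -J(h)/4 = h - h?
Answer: -11/45 ≈ -0.24444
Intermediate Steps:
J(h) = 0 (J(h) = -4*(h - h) = -4*0 = 0)
w(x) = 1/(-2 + x)
p = 18 (p = -3 + (1 - 1*(-20)) = -3 + (1 + 20) = -3 + 21 = 18)
F = 0
y(q) = 22/q (y(q) = 22/q + 0/(-8) = 22/q + 0*(-1/8) = 22/q + 0 = 22/q)
y(p)*w(K(2, -3)) = (22/18)/(-2 - 3) = (22*(1/18))/(-5) = (11/9)*(-1/5) = -11/45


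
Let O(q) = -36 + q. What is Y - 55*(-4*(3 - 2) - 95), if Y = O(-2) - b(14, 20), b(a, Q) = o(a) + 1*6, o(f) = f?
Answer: 5387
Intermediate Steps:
b(a, Q) = 6 + a (b(a, Q) = a + 1*6 = a + 6 = 6 + a)
Y = -58 (Y = (-36 - 2) - (6 + 14) = -38 - 1*20 = -38 - 20 = -58)
Y - 55*(-4*(3 - 2) - 95) = -58 - 55*(-4*(3 - 2) - 95) = -58 - 55*(-4*1 - 95) = -58 - 55*(-4 - 95) = -58 - 55*(-99) = -58 + 5445 = 5387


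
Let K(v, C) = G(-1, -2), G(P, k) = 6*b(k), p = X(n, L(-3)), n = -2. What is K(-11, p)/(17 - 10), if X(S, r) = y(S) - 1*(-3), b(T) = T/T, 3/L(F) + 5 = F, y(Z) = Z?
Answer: 6/7 ≈ 0.85714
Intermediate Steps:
L(F) = 3/(-5 + F)
b(T) = 1
X(S, r) = 3 + S (X(S, r) = S - 1*(-3) = S + 3 = 3 + S)
p = 1 (p = 3 - 2 = 1)
G(P, k) = 6 (G(P, k) = 6*1 = 6)
K(v, C) = 6
K(-11, p)/(17 - 10) = 6/(17 - 10) = 6/7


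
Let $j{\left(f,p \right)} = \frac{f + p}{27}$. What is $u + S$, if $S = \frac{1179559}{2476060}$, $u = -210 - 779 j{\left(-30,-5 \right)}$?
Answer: $\frac{53502363793}{66853620} \approx 800.29$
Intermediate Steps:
$j{\left(f,p \right)} = \frac{f}{27} + \frac{p}{27}$ ($j{\left(f,p \right)} = \left(f + p\right) \frac{1}{27} = \frac{f}{27} + \frac{p}{27}$)
$u = \frac{21595}{27}$ ($u = -210 - 779 \left(\frac{1}{27} \left(-30\right) + \frac{1}{27} \left(-5\right)\right) = -210 - 779 \left(- \frac{10}{9} - \frac{5}{27}\right) = -210 - - \frac{27265}{27} = -210 + \frac{27265}{27} = \frac{21595}{27} \approx 799.81$)
$S = \frac{1179559}{2476060}$ ($S = 1179559 \cdot \frac{1}{2476060} = \frac{1179559}{2476060} \approx 0.47639$)
$u + S = \frac{21595}{27} + \frac{1179559}{2476060} = \frac{53502363793}{66853620}$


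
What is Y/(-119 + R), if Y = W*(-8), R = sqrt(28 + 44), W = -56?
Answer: -53312/14089 - 2688*sqrt(2)/14089 ≈ -4.0538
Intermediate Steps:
R = 6*sqrt(2) (R = sqrt(72) = 6*sqrt(2) ≈ 8.4853)
Y = 448 (Y = -56*(-8) = 448)
Y/(-119 + R) = 448/(-119 + 6*sqrt(2))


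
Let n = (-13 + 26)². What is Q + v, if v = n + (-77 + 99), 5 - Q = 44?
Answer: 152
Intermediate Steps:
n = 169 (n = 13² = 169)
Q = -39 (Q = 5 - 1*44 = 5 - 44 = -39)
v = 191 (v = 169 + (-77 + 99) = 169 + 22 = 191)
Q + v = -39 + 191 = 152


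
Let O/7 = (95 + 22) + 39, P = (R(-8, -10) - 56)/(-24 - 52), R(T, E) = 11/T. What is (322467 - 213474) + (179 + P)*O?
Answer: 46403379/152 ≈ 3.0529e+5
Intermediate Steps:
P = 459/608 (P = (11/(-8) - 56)/(-24 - 52) = (11*(-⅛) - 56)/(-76) = (-11/8 - 56)*(-1/76) = -459/8*(-1/76) = 459/608 ≈ 0.75493)
O = 1092 (O = 7*((95 + 22) + 39) = 7*(117 + 39) = 7*156 = 1092)
(322467 - 213474) + (179 + P)*O = (322467 - 213474) + (179 + 459/608)*1092 = 108993 + (109291/608)*1092 = 108993 + 29836443/152 = 46403379/152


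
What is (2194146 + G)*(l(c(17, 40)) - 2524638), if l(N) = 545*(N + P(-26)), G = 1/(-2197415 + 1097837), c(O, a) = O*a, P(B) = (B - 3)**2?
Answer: -1363695907377514397/366526 ≈ -3.7206e+12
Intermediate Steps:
P(B) = (-3 + B)**2
G = -1/1099578 (G = 1/(-1099578) = -1/1099578 ≈ -9.0944e-7)
l(N) = 458345 + 545*N (l(N) = 545*(N + (-3 - 26)**2) = 545*(N + (-29)**2) = 545*(N + 841) = 545*(841 + N) = 458345 + 545*N)
(2194146 + G)*(l(c(17, 40)) - 2524638) = (2194146 - 1/1099578)*((458345 + 545*(17*40)) - 2524638) = 2412634670387*((458345 + 545*680) - 2524638)/1099578 = 2412634670387*((458345 + 370600) - 2524638)/1099578 = 2412634670387*(828945 - 2524638)/1099578 = (2412634670387/1099578)*(-1695693) = -1363695907377514397/366526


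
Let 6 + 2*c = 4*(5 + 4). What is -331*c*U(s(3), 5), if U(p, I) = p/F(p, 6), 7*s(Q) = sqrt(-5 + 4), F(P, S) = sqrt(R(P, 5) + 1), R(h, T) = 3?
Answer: -4965*I/14 ≈ -354.64*I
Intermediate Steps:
F(P, S) = 2 (F(P, S) = sqrt(3 + 1) = sqrt(4) = 2)
s(Q) = I/7 (s(Q) = sqrt(-5 + 4)/7 = sqrt(-1)/7 = I/7)
U(p, I) = p/2
c = 15 (c = -3 + (4*(5 + 4))/2 = -3 + (4*9)/2 = -3 + (1/2)*36 = -3 + 18 = 15)
-331*c*U(s(3), 5) = -4965*(I/7)/2 = -4965*I/14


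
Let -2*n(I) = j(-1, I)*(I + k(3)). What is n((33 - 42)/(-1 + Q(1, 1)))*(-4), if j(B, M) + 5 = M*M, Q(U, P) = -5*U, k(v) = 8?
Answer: -209/4 ≈ -52.250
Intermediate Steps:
j(B, M) = -5 + M**2 (j(B, M) = -5 + M*M = -5 + M**2)
n(I) = -(-5 + I**2)*(8 + I)/2 (n(I) = -(-5 + I**2)*(I + 8)/2 = -(-5 + I**2)*(8 + I)/2)
n((33 - 42)/(-1 + Q(1, 1)))*(-4) = -(-5 + ((33 - 42)/(-1 - 5*1))**2)*(8 + (33 - 42)/(-1 - 5*1))/2*(-4) = -(-5 + (-9/(-1 - 5))**2)*(8 - 9/(-1 - 5))/2*(-4) = -(-5 + (-9/(-6))**2)*(8 - 9/(-6))/2*(-4) = -(-5 + (-9*(-1/6))**2)*(8 - 9*(-1/6))/2*(-4) = -(-5 + (3/2)**2)*(8 + 3/2)/2*(-4) = -1/2*(-5 + 9/4)*19/2*(-4) = -1/2*(-11/4)*19/2*(-4) = (209/16)*(-4) = -209/4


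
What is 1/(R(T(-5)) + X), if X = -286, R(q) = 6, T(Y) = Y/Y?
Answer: -1/280 ≈ -0.0035714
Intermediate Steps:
T(Y) = 1
1/(R(T(-5)) + X) = 1/(6 - 286) = 1/(-280) = -1/280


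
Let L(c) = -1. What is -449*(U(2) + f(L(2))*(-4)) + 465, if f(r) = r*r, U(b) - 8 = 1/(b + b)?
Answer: -5773/4 ≈ -1443.3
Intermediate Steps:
U(b) = 8 + 1/(2*b) (U(b) = 8 + 1/(b + b) = 8 + 1/(2*b))
f(r) = r²
-449*(U(2) + f(L(2))*(-4)) + 465 = -449*((8 + (½)/2) + (-1)²*(-4)) + 465 = -449*((8 + (½)*(½)) + 1*(-4)) + 465 = -449*((8 + ¼) - 4) + 465 = -449*(33/4 - 4) + 465 = -449*17/4 + 465 = -7633/4 + 465 = -5773/4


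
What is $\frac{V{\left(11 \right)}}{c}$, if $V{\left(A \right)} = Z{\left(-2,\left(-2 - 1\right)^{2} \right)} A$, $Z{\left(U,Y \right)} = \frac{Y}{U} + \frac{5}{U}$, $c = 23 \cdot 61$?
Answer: $- \frac{77}{1403} \approx -0.054882$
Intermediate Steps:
$c = 1403$
$Z{\left(U,Y \right)} = \frac{5}{U} + \frac{Y}{U}$
$V{\left(A \right)} = - 7 A$ ($V{\left(A \right)} = \frac{5 + \left(-2 - 1\right)^{2}}{-2} A = - \frac{5 + \left(-3\right)^{2}}{2} A = - \frac{5 + 9}{2} A = \left(- \frac{1}{2}\right) 14 A = - 7 A$)
$\frac{V{\left(11 \right)}}{c} = \frac{\left(-7\right) 11}{1403} = \left(-77\right) \frac{1}{1403} = - \frac{77}{1403}$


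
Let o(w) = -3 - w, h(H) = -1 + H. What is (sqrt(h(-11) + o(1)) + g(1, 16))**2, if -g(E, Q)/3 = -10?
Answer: 884 + 240*I ≈ 884.0 + 240.0*I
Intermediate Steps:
g(E, Q) = 30 (g(E, Q) = -3*(-10) = 30)
(sqrt(h(-11) + o(1)) + g(1, 16))**2 = (sqrt((-1 - 11) + (-3 - 1*1)) + 30)**2 = (sqrt(-12 + (-3 - 1)) + 30)**2 = (sqrt(-12 - 4) + 30)**2 = (sqrt(-16) + 30)**2 = (4*I + 30)**2 = (30 + 4*I)**2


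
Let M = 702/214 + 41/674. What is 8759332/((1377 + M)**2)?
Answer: 45557337622282768/9909694204217809 ≈ 4.5973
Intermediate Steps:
M = 240961/72118 (M = 702*(1/214) + 41*(1/674) = 351/107 + 41/674 = 240961/72118 ≈ 3.3412)
8759332/((1377 + M)**2) = 8759332/((1377 + 240961/72118)**2) = 8759332/((99547447/72118)**2) = 8759332/(9909694204217809/5201005924) = 8759332*(5201005924/9909694204217809) = 45557337622282768/9909694204217809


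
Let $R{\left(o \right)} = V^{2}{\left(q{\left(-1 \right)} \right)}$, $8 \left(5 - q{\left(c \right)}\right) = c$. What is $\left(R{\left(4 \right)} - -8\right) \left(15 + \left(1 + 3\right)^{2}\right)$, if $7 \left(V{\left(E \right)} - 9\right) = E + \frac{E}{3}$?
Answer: $\frac{5879863}{1764} \approx 3333.3$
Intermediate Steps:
$q{\left(c \right)} = 5 - \frac{c}{8}$
$V{\left(E \right)} = 9 + \frac{4 E}{21}$ ($V{\left(E \right)} = 9 + \frac{E + \frac{E}{3}}{7} = 9 + \frac{\frac{4}{3} E}{7} = 9 + \frac{4 E}{21}$)
$R{\left(o \right)} = \frac{175561}{1764}$ ($R{\left(o \right)} = \left(9 + \frac{4 \left(5 - - \frac{1}{8}\right)}{21}\right)^{2} = \left(9 + \frac{4 \left(5 + \frac{1}{8}\right)}{21}\right)^{2} = \left(9 + \frac{4}{21} \cdot \frac{41}{8}\right)^{2} = \left(9 + \frac{41}{42}\right)^{2} = \left(\frac{419}{42}\right)^{2} = \frac{175561}{1764}$)
$\left(R{\left(4 \right)} - -8\right) \left(15 + \left(1 + 3\right)^{2}\right) = \left(\frac{175561}{1764} - -8\right) \left(15 + \left(1 + 3\right)^{2}\right) = \left(\frac{175561}{1764} + 8\right) \left(15 + 4^{2}\right) = \frac{189673 \left(15 + 16\right)}{1764} = \frac{189673}{1764} \cdot 31 = \frac{5879863}{1764}$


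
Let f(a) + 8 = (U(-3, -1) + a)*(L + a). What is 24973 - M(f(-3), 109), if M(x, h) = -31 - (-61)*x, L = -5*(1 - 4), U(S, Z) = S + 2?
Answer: 28420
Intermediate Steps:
U(S, Z) = 2 + S
L = 15 (L = -5*(-3) = 15)
f(a) = -8 + (-1 + a)*(15 + a) (f(a) = -8 + ((2 - 3) + a)*(15 + a) = -8 + (-1 + a)*(15 + a))
M(x, h) = -31 + 61*x
24973 - M(f(-3), 109) = 24973 - (-31 + 61*(-23 + (-3)² + 14*(-3))) = 24973 - (-31 + 61*(-23 + 9 - 42)) = 24973 - (-31 + 61*(-56)) = 24973 - (-31 - 3416) = 24973 - 1*(-3447) = 24973 + 3447 = 28420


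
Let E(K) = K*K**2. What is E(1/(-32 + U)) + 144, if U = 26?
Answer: 31103/216 ≈ 144.00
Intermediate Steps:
E(K) = K**3
E(1/(-32 + U)) + 144 = (1/(-32 + 26))**3 + 144 = (1/(-6))**3 + 144 = (-1/6)**3 + 144 = -1/216 + 144 = 31103/216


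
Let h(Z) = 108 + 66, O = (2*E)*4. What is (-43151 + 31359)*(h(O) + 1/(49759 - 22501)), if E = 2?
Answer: -2542190648/1239 ≈ -2.0518e+6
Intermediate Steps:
O = 16 (O = (2*2)*4 = 4*4 = 16)
h(Z) = 174
(-43151 + 31359)*(h(O) + 1/(49759 - 22501)) = (-43151 + 31359)*(174 + 1/(49759 - 22501)) = -11792*(174 + 1/27258) = -11792*4742893/27258 = -2542190648/1239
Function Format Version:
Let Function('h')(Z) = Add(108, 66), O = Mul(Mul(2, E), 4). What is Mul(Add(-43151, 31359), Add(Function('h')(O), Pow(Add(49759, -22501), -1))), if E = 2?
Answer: Rational(-2542190648, 1239) ≈ -2.0518e+6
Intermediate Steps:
O = 16 (O = Mul(Mul(2, 2), 4) = Mul(4, 4) = 16)
Function('h')(Z) = 174
Mul(Add(-43151, 31359), Add(Function('h')(O), Pow(Add(49759, -22501), -1))) = Mul(Add(-43151, 31359), Add(174, Pow(Add(49759, -22501), -1))) = Mul(-11792, Add(174, Pow(27258, -1))) = Mul(-11792, Add(174, Rational(1, 27258))) = Mul(-11792, Rational(4742893, 27258)) = Rational(-2542190648, 1239)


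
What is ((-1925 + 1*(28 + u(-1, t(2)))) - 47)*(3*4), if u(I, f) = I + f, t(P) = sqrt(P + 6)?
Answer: -23340 + 24*sqrt(2) ≈ -23306.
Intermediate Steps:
t(P) = sqrt(6 + P)
((-1925 + 1*(28 + u(-1, t(2)))) - 47)*(3*4) = ((-1925 + 1*(28 + (-1 + sqrt(6 + 2)))) - 47)*(3*4) = ((-1925 + 1*(28 + (-1 + sqrt(8)))) - 47)*12 = ((-1925 + 1*(28 + (-1 + 2*sqrt(2)))) - 47)*12 = ((-1925 + 1*(27 + 2*sqrt(2))) - 47)*12 = ((-1925 + (27 + 2*sqrt(2))) - 47)*12 = ((-1898 + 2*sqrt(2)) - 47)*12 = (-1945 + 2*sqrt(2))*12 = -23340 + 24*sqrt(2)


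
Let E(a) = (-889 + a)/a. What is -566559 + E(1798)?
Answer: -1018672173/1798 ≈ -5.6656e+5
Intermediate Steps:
E(a) = (-889 + a)/a
-566559 + E(1798) = -566559 + (-889 + 1798)/1798 = -566559 + (1/1798)*909 = -566559 + 909/1798 = -1018672173/1798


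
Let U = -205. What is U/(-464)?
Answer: 205/464 ≈ 0.44181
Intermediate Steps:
U/(-464) = -205/(-464) = -205*(-1/464) = 205/464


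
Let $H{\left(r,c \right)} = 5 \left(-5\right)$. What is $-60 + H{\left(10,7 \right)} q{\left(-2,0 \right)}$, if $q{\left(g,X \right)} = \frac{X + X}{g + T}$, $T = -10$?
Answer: $-60$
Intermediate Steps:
$q{\left(g,X \right)} = \frac{2 X}{-10 + g}$ ($q{\left(g,X \right)} = \frac{X + X}{g - 10} = \frac{2 X}{-10 + g}$)
$H{\left(r,c \right)} = -25$
$-60 + H{\left(10,7 \right)} q{\left(-2,0 \right)} = -60 - 25 \cdot 2 \cdot 0 \frac{1}{-10 - 2} = -60 - 25 \cdot 2 \cdot 0 \frac{1}{-12} = -60 - 25 \cdot 2 \cdot 0 \left(- \frac{1}{12}\right) = -60 - 0 = -60 + 0 = -60$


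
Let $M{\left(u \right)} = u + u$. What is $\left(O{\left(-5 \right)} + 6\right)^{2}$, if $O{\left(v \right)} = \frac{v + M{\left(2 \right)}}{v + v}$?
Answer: $\frac{3721}{100} \approx 37.21$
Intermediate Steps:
$M{\left(u \right)} = 2 u$
$O{\left(v \right)} = \frac{4 + v}{2 v}$ ($O{\left(v \right)} = \frac{v + 2 \cdot 2}{v + v} = \frac{v + 4}{2 v} = \left(4 + v\right) \frac{1}{2 v} = \frac{4 + v}{2 v}$)
$\left(O{\left(-5 \right)} + 6\right)^{2} = \left(\frac{4 - 5}{2 \left(-5\right)} + 6\right)^{2} = \left(\frac{1}{2} \left(- \frac{1}{5}\right) \left(-1\right) + 6\right)^{2} = \left(\frac{1}{10} + 6\right)^{2} = \left(\frac{61}{10}\right)^{2} = \frac{3721}{100}$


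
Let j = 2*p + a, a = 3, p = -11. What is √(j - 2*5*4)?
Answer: I*√59 ≈ 7.6811*I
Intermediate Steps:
j = -19 (j = 2*(-11) + 3 = -22 + 3 = -19)
√(j - 2*5*4) = √(-19 - 2*5*4) = √(-19 - 10*4) = √(-19 - 40) = √(-59) = I*√59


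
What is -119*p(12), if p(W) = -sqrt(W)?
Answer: 238*sqrt(3) ≈ 412.23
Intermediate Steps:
p(W) = -sqrt(W)
-119*p(12) = -(-119)*sqrt(12) = -(-119)*2*sqrt(3) = -(-238)*sqrt(3) = 238*sqrt(3)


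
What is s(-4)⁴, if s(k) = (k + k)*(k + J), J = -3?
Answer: 9834496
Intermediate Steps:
s(k) = 2*k*(-3 + k) (s(k) = (k + k)*(k - 3) = (2*k)*(-3 + k) = 2*k*(-3 + k))
s(-4)⁴ = (2*(-4)*(-3 - 4))⁴ = (2*(-4)*(-7))⁴ = 56⁴ = 9834496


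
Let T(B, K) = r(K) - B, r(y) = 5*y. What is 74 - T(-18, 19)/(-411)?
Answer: 30527/411 ≈ 74.275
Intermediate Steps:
T(B, K) = -B + 5*K (T(B, K) = 5*K - B = -B + 5*K)
74 - T(-18, 19)/(-411) = 74 - (-1*(-18) + 5*19)/(-411) = 74 - (18 + 95)*(-1)/411 = 74 - 113*(-1)/411 = 74 - 1*(-113/411) = 74 + 113/411 = 30527/411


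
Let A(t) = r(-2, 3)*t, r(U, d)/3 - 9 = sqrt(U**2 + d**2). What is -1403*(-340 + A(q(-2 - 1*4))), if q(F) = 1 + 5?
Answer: 249734 - 25254*sqrt(13) ≈ 1.5868e+5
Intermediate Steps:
r(U, d) = 27 + 3*sqrt(U**2 + d**2)
q(F) = 6
A(t) = t*(27 + 3*sqrt(13)) (A(t) = (27 + 3*sqrt((-2)**2 + 3**2))*t = (27 + 3*sqrt(4 + 9))*t = (27 + 3*sqrt(13))*t = t*(27 + 3*sqrt(13)))
-1403*(-340 + A(q(-2 - 1*4))) = -1403*(-340 + 3*6*(9 + sqrt(13))) = -1403*(-340 + (162 + 18*sqrt(13))) = -1403*(-178 + 18*sqrt(13)) = 249734 - 25254*sqrt(13)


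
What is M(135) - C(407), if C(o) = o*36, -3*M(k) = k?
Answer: -14697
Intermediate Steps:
M(k) = -k/3
C(o) = 36*o
M(135) - C(407) = -⅓*135 - 36*407 = -45 - 1*14652 = -45 - 14652 = -14697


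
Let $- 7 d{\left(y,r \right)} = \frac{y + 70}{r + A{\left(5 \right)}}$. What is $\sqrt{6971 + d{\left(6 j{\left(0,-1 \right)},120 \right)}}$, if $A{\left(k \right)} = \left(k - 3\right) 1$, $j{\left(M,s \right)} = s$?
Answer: $\frac{\sqrt{1271001795}}{427} \approx 83.492$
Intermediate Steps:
$A{\left(k \right)} = -3 + k$ ($A{\left(k \right)} = \left(-3 + k\right) 1 = -3 + k$)
$d{\left(y,r \right)} = - \frac{70 + y}{7 \left(2 + r\right)}$ ($d{\left(y,r \right)} = - \frac{\left(y + 70\right) \frac{1}{r + \left(-3 + 5\right)}}{7} = - \frac{\left(70 + y\right) \frac{1}{r + 2}}{7} = - \frac{\left(70 + y\right) \frac{1}{2 + r}}{7} = - \frac{\frac{1}{2 + r} \left(70 + y\right)}{7} = - \frac{70 + y}{7 \left(2 + r\right)}$)
$\sqrt{6971 + d{\left(6 j{\left(0,-1 \right)},120 \right)}} = \sqrt{6971 + \frac{-70 - 6 \left(-1\right)}{7 \left(2 + 120\right)}} = \sqrt{6971 + \frac{-70 - -6}{7 \cdot 122}} = \sqrt{6971 + \frac{1}{7} \cdot \frac{1}{122} \left(-70 + 6\right)} = \sqrt{6971 + \frac{1}{7} \cdot \frac{1}{122} \left(-64\right)} = \sqrt{6971 - \frac{32}{427}} = \sqrt{\frac{2976585}{427}} = \frac{\sqrt{1271001795}}{427}$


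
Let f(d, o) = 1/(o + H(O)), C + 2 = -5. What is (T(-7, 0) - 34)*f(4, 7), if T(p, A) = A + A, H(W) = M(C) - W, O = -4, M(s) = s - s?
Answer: -34/11 ≈ -3.0909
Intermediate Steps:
C = -7 (C = -2 - 5 = -7)
M(s) = 0
H(W) = -W (H(W) = 0 - W = -W)
f(d, o) = 1/(4 + o) (f(d, o) = 1/(o - 1*(-4)) = 1/(o + 4) = 1/(4 + o))
T(p, A) = 2*A
(T(-7, 0) - 34)*f(4, 7) = (2*0 - 34)/(4 + 7) = (0 - 34)/11 = -34*1/11 = -34/11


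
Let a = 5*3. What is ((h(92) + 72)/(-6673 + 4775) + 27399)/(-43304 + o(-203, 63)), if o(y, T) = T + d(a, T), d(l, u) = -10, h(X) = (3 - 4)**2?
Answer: -712373/1124526 ≈ -0.63349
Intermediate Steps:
h(X) = 1 (h(X) = (-1)**2 = 1)
a = 15
o(y, T) = -10 + T (o(y, T) = T - 10 = -10 + T)
((h(92) + 72)/(-6673 + 4775) + 27399)/(-43304 + o(-203, 63)) = ((1 + 72)/(-6673 + 4775) + 27399)/(-43304 + (-10 + 63)) = (73/(-1898) + 27399)/(-43304 + 53) = (73*(-1/1898) + 27399)/(-43251) = (-1/26 + 27399)*(-1/43251) = (712373/26)*(-1/43251) = -712373/1124526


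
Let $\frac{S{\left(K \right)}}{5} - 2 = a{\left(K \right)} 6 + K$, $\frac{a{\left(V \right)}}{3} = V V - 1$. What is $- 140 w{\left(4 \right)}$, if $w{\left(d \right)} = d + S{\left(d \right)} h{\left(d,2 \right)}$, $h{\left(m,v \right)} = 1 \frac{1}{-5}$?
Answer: $38080$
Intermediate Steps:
$a{\left(V \right)} = -3 + 3 V^{2}$ ($a{\left(V \right)} = 3 \left(V V - 1\right) = 3 \left(V^{2} - 1\right) = 3 \left(-1 + V^{2}\right) = -3 + 3 V^{2}$)
$h{\left(m,v \right)} = - \frac{1}{5}$ ($h{\left(m,v \right)} = 1 \left(- \frac{1}{5}\right) = - \frac{1}{5}$)
$S{\left(K \right)} = -80 + 5 K + 90 K^{2}$ ($S{\left(K \right)} = 10 + 5 \left(\left(-3 + 3 K^{2}\right) 6 + K\right) = 10 + 5 \left(\left(-18 + 18 K^{2}\right) + K\right) = 10 + 5 \left(-18 + K + 18 K^{2}\right) = 10 + \left(-90 + 5 K + 90 K^{2}\right) = -80 + 5 K + 90 K^{2}$)
$w{\left(d \right)} = 16 - 18 d^{2}$ ($w{\left(d \right)} = d + \left(-80 + 5 d + 90 d^{2}\right) \left(- \frac{1}{5}\right) = d - \left(-16 + d + 18 d^{2}\right) = 16 - 18 d^{2}$)
$- 140 w{\left(4 \right)} = - 140 \left(16 - 18 \cdot 4^{2}\right) = - 140 \left(16 - 288\right) = \left(-140\right) \left(-272\right) = 38080$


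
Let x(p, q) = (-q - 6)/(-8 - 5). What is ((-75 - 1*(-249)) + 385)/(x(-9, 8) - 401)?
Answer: -7267/5199 ≈ -1.3978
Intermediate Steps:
x(p, q) = 6/13 + q/13 (x(p, q) = (-6 - q)/(-13) = (-6 - q)*(-1/13) = 6/13 + q/13)
((-75 - 1*(-249)) + 385)/(x(-9, 8) - 401) = ((-75 - 1*(-249)) + 385)/((6/13 + (1/13)*8) - 401) = ((-75 + 249) + 385)/((6/13 + 8/13) - 401) = (174 + 385)/(14/13 - 401) = 559/(-5199/13) = 559*(-13/5199) = -7267/5199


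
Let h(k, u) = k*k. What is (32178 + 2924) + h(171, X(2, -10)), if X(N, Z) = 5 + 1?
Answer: 64343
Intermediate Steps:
X(N, Z) = 6
h(k, u) = k**2
(32178 + 2924) + h(171, X(2, -10)) = (32178 + 2924) + 171**2 = 35102 + 29241 = 64343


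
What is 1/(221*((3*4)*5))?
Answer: 1/13260 ≈ 7.5415e-5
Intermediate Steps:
1/(221*((3*4)*5)) = 1/(221*(12*5)) = 1/(221*60) = 1/13260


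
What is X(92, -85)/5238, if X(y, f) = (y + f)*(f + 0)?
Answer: -595/5238 ≈ -0.11359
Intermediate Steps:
X(y, f) = f*(f + y) (X(y, f) = (f + y)*f = f*(f + y))
X(92, -85)/5238 = -85*(-85 + 92)/5238 = -85*7*(1/5238) = -595*1/5238 = -595/5238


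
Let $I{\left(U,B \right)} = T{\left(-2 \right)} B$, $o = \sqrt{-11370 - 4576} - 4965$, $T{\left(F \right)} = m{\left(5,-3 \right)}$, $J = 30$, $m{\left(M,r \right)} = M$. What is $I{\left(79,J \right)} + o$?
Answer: $-4815 + i \sqrt{15946} \approx -4815.0 + 126.28 i$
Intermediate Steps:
$T{\left(F \right)} = 5$
$o = -4965 + i \sqrt{15946}$ ($o = \sqrt{-15946} - 4965 = i \sqrt{15946} - 4965 = -4965 + i \sqrt{15946} \approx -4965.0 + 126.28 i$)
$I{\left(U,B \right)} = 5 B$
$I{\left(79,J \right)} + o = 5 \cdot 30 - \left(4965 - i \sqrt{15946}\right) = 150 - \left(4965 - i \sqrt{15946}\right) = -4815 + i \sqrt{15946}$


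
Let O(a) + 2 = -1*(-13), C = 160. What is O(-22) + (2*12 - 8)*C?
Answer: 2571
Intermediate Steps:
O(a) = 11 (O(a) = -2 - 1*(-13) = -2 + 13 = 11)
O(-22) + (2*12 - 8)*C = 11 + (2*12 - 8)*160 = 11 + (24 - 8)*160 = 11 + 16*160 = 11 + 2560 = 2571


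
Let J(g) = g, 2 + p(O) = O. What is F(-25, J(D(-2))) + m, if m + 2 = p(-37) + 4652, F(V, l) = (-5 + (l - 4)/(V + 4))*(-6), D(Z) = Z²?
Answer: 4641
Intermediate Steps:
p(O) = -2 + O
F(V, l) = 30 - 6*(-4 + l)/(4 + V) (F(V, l) = (-5 + (-4 + l)/(4 + V))*(-6) = 30 - 6*(-4 + l)/(4 + V))
m = 4611 (m = -2 + ((-2 - 37) + 4652) = -2 + (-39 + 4652) = -2 + 4613 = 4611)
F(-25, J(D(-2))) + m = 6*(24 - 1*(-2)² + 5*(-25))/(4 - 25) + 4611 = 6*(24 - 1*4 - 125)/(-21) + 4611 = 6*(-1/21)*(24 - 4 - 125) + 4611 = 6*(-1/21)*(-105) + 4611 = 30 + 4611 = 4641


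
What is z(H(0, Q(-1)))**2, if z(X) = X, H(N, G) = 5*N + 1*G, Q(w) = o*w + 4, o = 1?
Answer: 9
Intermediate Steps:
Q(w) = 4 + w (Q(w) = 1*w + 4 = w + 4 = 4 + w)
H(N, G) = G + 5*N (H(N, G) = 5*N + G = G + 5*N)
z(H(0, Q(-1)))**2 = ((4 - 1) + 5*0)**2 = (3 + 0)**2 = 3**2 = 9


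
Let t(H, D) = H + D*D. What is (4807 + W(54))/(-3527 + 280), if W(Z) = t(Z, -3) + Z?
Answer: -4924/3247 ≈ -1.5165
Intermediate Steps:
t(H, D) = H + D²
W(Z) = 9 + 2*Z (W(Z) = (Z + (-3)²) + Z = (Z + 9) + Z = (9 + Z) + Z = 9 + 2*Z)
(4807 + W(54))/(-3527 + 280) = (4807 + (9 + 2*54))/(-3527 + 280) = (4807 + (9 + 108))/(-3247) = (4807 + 117)*(-1/3247) = 4924*(-1/3247) = -4924/3247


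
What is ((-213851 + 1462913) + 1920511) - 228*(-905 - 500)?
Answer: 3489913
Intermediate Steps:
((-213851 + 1462913) + 1920511) - 228*(-905 - 500) = (1249062 + 1920511) - 228*(-1405) = 3169573 + 320340 = 3489913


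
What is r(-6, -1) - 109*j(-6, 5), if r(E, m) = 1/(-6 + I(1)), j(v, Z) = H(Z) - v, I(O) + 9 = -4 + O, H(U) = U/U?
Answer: -13735/18 ≈ -763.06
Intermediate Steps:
H(U) = 1
I(O) = -13 + O (I(O) = -9 + (-4 + O) = -13 + O)
j(v, Z) = 1 - v
r(E, m) = -1/18 (r(E, m) = 1/(-6 + (-13 + 1)) = 1/(-6 - 12) = 1/(-18) = -1/18)
r(-6, -1) - 109*j(-6, 5) = -1/18 - 109*(1 - 1*(-6)) = -1/18 - 109*(1 + 6) = -1/18 - 109*7 = -1/18 - 763 = -13735/18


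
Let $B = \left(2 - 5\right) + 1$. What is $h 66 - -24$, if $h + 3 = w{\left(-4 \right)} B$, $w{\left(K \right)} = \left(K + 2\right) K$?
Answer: $-1230$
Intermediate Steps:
$B = -2$ ($B = -3 + 1 = -2$)
$w{\left(K \right)} = K \left(2 + K\right)$ ($w{\left(K \right)} = \left(2 + K\right) K = K \left(2 + K\right)$)
$h = -19$ ($h = -3 + - 4 \left(2 - 4\right) \left(-2\right) = -3 + \left(-4\right) \left(-2\right) \left(-2\right) = -3 + 8 \left(-2\right) = -3 - 16 = -19$)
$h 66 - -24 = \left(-19\right) 66 - -24 = -1254 + 24 = -1230$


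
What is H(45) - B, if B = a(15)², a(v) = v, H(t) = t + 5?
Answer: -175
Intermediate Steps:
H(t) = 5 + t
B = 225 (B = 15² = 225)
H(45) - B = (5 + 45) - 1*225 = 50 - 225 = -175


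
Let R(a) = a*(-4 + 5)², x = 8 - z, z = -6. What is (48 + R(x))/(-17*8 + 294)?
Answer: 31/79 ≈ 0.39241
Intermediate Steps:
x = 14 (x = 8 - 1*(-6) = 8 + 6 = 14)
R(a) = a (R(a) = a*1² = a*1 = a)
(48 + R(x))/(-17*8 + 294) = (48 + 14)/(-17*8 + 294) = 62/(-136 + 294) = 62/158 = 62*(1/158) = 31/79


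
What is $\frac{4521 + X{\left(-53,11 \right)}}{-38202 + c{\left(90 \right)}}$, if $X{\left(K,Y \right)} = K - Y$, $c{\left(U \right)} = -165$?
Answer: $- \frac{4457}{38367} \approx -0.11617$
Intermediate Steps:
$\frac{4521 + X{\left(-53,11 \right)}}{-38202 + c{\left(90 \right)}} = \frac{4521 - 64}{-38202 - 165} = \frac{4521 - 64}{-38367} = \left(4521 - 64\right) \left(- \frac{1}{38367}\right) = 4457 \left(- \frac{1}{38367}\right) = - \frac{4457}{38367}$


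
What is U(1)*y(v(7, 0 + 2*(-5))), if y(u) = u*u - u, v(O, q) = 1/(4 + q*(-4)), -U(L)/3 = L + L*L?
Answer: 129/968 ≈ 0.13326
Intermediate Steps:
U(L) = -3*L - 3*L² (U(L) = -3*(L + L*L) = -3*(L + L²) = -3*L - 3*L²)
v(O, q) = 1/(4 - 4*q)
y(u) = u² - u
U(1)*y(v(7, 0 + 2*(-5))) = (-3*1*(1 + 1))*((-1/(-4 + 4*(0 + 2*(-5))))*(-1 - 1/(-4 + 4*(0 + 2*(-5))))) = (-3*1*2)*((-1/(-4 + 4*(0 - 10)))*(-1 - 1/(-4 + 4*(0 - 10)))) = -6*(-1/(-4 + 4*(-10)))*(-1 - 1/(-4 + 4*(-10))) = -6*(-1/(-4 - 40))*(-1 - 1/(-4 - 40)) = -6*(-1/(-44))*(-1 - 1/(-44)) = -6*(-1*(-1/44))*(-1 - 1*(-1/44)) = -3*(-1 + 1/44)/22 = -3*(-43)/(22*44) = -6*(-43/1936) = 129/968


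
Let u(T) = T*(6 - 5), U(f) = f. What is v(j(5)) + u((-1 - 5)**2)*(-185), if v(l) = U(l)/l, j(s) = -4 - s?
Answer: -6659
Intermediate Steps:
u(T) = T (u(T) = T*1 = T)
v(l) = 1 (v(l) = l/l = 1)
v(j(5)) + u((-1 - 5)**2)*(-185) = 1 + (-1 - 5)**2*(-185) = 1 + (-6)**2*(-185) = 1 + 36*(-185) = 1 - 6660 = -6659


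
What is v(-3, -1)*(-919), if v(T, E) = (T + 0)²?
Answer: -8271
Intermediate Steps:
v(T, E) = T²
v(-3, -1)*(-919) = (-3)²*(-919) = 9*(-919) = -8271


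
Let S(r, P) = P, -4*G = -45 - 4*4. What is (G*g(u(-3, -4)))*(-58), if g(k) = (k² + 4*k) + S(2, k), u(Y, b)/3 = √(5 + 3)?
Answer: -63684 - 26535*√2 ≈ -1.0121e+5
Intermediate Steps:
G = 61/4 (G = -(-45 - 4*4)/4 = -(-45 - 1*16)/4 = -(-45 - 16)/4 = -¼*(-61) = 61/4 ≈ 15.250)
u(Y, b) = 6*√2 (u(Y, b) = 3*√(5 + 3) = 3*√8 = 3*(2*√2) = 6*√2)
g(k) = k² + 5*k (g(k) = (k² + 4*k) + k = k² + 5*k)
(G*g(u(-3, -4)))*(-58) = (61*((6*√2)*(5 + 6*√2))/4)*(-58) = (61*(6*√2*(5 + 6*√2))/4)*(-58) = (183*√2*(5 + 6*√2)/2)*(-58) = -5307*√2*(5 + 6*√2)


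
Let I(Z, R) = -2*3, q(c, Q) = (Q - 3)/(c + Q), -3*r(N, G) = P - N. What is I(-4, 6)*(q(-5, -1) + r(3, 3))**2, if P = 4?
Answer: -2/3 ≈ -0.66667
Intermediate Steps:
r(N, G) = -4/3 + N/3 (r(N, G) = -(4 - N)/3 = -4/3 + N/3)
q(c, Q) = (-3 + Q)/(Q + c)
I(Z, R) = -6
I(-4, 6)*(q(-5, -1) + r(3, 3))**2 = -6*((-3 - 1)/(-1 - 5) + (-4/3 + (1/3)*3))**2 = -6*(-4/(-6) + (-4/3 + 1))**2 = -6*(-1/6*(-4) - 1/3)**2 = -6*(2/3 - 1/3)**2 = -6*(1/3)**2 = -6*1/9 = -2/3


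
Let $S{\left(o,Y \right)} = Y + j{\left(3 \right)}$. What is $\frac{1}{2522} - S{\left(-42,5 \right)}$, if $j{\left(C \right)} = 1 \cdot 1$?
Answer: $- \frac{15131}{2522} \approx -5.9996$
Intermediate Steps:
$j{\left(C \right)} = 1$
$S{\left(o,Y \right)} = 1 + Y$ ($S{\left(o,Y \right)} = Y + 1 = 1 + Y$)
$\frac{1}{2522} - S{\left(-42,5 \right)} = \frac{1}{2522} - \left(1 + 5\right) = \frac{1}{2522} - 6 = - \frac{15131}{2522}$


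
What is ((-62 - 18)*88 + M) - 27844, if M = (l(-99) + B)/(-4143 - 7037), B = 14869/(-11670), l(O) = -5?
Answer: -4551336337181/130470600 ≈ -34884.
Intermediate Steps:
B = -14869/11670 (B = 14869*(-1/11670) = -14869/11670 ≈ -1.2741)
M = 73219/130470600 (M = (-5 - 14869/11670)/(-4143 - 7037) = -73219/11670/(-11180) = -73219/11670*(-1/11180) = 73219/130470600 ≈ 0.00056119)
((-62 - 18)*88 + M) - 27844 = ((-62 - 18)*88 + 73219/130470600) - 27844 = (-80*88 + 73219/130470600) - 27844 = (-7040 + 73219/130470600) - 27844 = -918512950781/130470600 - 27844 = -4551336337181/130470600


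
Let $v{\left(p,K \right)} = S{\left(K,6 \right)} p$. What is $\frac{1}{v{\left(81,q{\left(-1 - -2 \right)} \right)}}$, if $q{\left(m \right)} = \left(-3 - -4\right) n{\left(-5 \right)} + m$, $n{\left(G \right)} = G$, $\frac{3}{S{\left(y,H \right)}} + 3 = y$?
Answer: $- \frac{7}{243} \approx -0.028807$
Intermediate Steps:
$S{\left(y,H \right)} = \frac{3}{-3 + y}$
$q{\left(m \right)} = -5 + m$ ($q{\left(m \right)} = \left(-3 - -4\right) \left(-5\right) + m = \left(-3 + 4\right) \left(-5\right) + m = 1 \left(-5\right) + m = -5 + m$)
$v{\left(p,K \right)} = \frac{3 p}{-3 + K}$ ($v{\left(p,K \right)} = \frac{3}{-3 + K} p = \frac{3 p}{-3 + K}$)
$\frac{1}{v{\left(81,q{\left(-1 - -2 \right)} \right)}} = \frac{1}{3 \cdot 81 \frac{1}{-3 - 4}} = \frac{1}{3 \cdot 81 \frac{1}{-7}} = \frac{1}{3 \cdot 81 \left(- \frac{1}{7}\right)} = \frac{1}{- \frac{243}{7}} = - \frac{7}{243}$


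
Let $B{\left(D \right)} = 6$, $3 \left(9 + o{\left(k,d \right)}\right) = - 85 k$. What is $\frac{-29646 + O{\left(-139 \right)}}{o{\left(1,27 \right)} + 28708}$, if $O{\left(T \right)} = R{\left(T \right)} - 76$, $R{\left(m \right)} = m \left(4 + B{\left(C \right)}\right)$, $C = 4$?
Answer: $- \frac{23334}{21503} \approx -1.0852$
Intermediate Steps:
$o{\left(k,d \right)} = -9 - \frac{85 k}{3}$ ($o{\left(k,d \right)} = -9 + \frac{\left(-85\right) k}{3} = -9 - \frac{85 k}{3}$)
$R{\left(m \right)} = 10 m$ ($R{\left(m \right)} = m \left(4 + 6\right) = m 10 = 10 m$)
$O{\left(T \right)} = -76 + 10 T$ ($O{\left(T \right)} = 10 T - 76 = -76 + 10 T$)
$\frac{-29646 + O{\left(-139 \right)}}{o{\left(1,27 \right)} + 28708} = \frac{-29646 + \left(-76 + 10 \left(-139\right)\right)}{\left(-9 - \frac{85}{3}\right) + 28708} = \frac{-29646 - 1466}{\left(-9 - \frac{85}{3}\right) + 28708} = \frac{-29646 - 1466}{- \frac{112}{3} + 28708} = - \frac{31112}{\frac{86012}{3}} = \left(-31112\right) \frac{3}{86012} = - \frac{23334}{21503}$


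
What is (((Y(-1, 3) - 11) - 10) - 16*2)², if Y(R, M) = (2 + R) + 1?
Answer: 2601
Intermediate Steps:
Y(R, M) = 3 + R
(((Y(-1, 3) - 11) - 10) - 16*2)² = ((((3 - 1) - 11) - 10) - 16*2)² = (((2 - 11) - 10) - 32)² = ((-9 - 10) - 32)² = (-19 - 32)² = (-51)² = 2601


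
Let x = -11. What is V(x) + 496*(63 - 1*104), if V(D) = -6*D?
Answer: -20270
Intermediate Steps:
V(x) + 496*(63 - 1*104) = -6*(-11) + 496*(63 - 1*104) = 66 + 496*(63 - 104) = 66 + 496*(-41) = 66 - 20336 = -20270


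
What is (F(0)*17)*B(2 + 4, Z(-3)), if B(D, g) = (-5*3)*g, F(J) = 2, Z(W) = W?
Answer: 1530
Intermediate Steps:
B(D, g) = -15*g
(F(0)*17)*B(2 + 4, Z(-3)) = (2*17)*(-15*(-3)) = 34*45 = 1530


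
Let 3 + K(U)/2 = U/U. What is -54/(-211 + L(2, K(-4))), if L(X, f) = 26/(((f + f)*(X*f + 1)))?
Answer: 168/655 ≈ 0.25649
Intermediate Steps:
K(U) = -4 (K(U) = -6 + 2*(U/U) = -6 + 2*1 = -6 + 2 = -4)
L(X, f) = 13/(f*(1 + X*f)) (L(X, f) = 26/(((2*f)*(1 + X*f))) = 26/((2*f*(1 + X*f))) = 26*(1/(2*f*(1 + X*f))) = 13/(f*(1 + X*f)))
-54/(-211 + L(2, K(-4))) = -54/(-211 + 13/(-4*(1 + 2*(-4)))) = -54/(-211 + 13*(-1/4)/(1 - 8)) = -54/(-211 + 13*(-1/4)/(-7)) = -54/(-211 + 13*(-1/4)*(-1/7)) = -54/(-211 + 13/28) = -54/(-5895/28) = -28/5895*(-54) = 168/655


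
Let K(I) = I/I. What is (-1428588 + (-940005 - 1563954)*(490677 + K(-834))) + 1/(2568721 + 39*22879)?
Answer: -4252322115154235579/3461002 ≈ -1.2286e+12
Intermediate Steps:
K(I) = 1
(-1428588 + (-940005 - 1563954)*(490677 + K(-834))) + 1/(2568721 + 39*22879) = (-1428588 + (-940005 - 1563954)*(490677 + 1)) + 1/(2568721 + 39*22879) = (-1428588 - 2503959*490678) + 1/(2568721 + 892281) = (-1428588 - 1228637594202) + 1/3461002 = -1228639022790 + 1/3461002 = -4252322115154235579/3461002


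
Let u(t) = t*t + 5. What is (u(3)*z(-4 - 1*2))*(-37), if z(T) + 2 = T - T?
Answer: 1036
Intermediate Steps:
z(T) = -2 (z(T) = -2 + (T - T) = -2 + 0 = -2)
u(t) = 5 + t**2 (u(t) = t**2 + 5 = 5 + t**2)
(u(3)*z(-4 - 1*2))*(-37) = ((5 + 3**2)*(-2))*(-37) = ((5 + 9)*(-2))*(-37) = (14*(-2))*(-37) = -28*(-37) = 1036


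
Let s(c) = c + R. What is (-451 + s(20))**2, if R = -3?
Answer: 188356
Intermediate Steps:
s(c) = -3 + c (s(c) = c - 3 = -3 + c)
(-451 + s(20))**2 = (-451 + (-3 + 20))**2 = (-451 + 17)**2 = (-434)**2 = 188356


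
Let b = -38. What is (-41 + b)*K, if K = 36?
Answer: -2844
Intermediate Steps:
(-41 + b)*K = (-41 - 38)*36 = -79*36 = -2844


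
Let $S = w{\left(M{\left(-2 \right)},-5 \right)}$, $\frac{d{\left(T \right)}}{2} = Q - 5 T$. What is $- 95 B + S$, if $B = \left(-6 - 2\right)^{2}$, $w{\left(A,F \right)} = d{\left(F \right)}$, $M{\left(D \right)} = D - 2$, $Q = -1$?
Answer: $-6032$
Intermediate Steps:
$M{\left(D \right)} = -2 + D$
$d{\left(T \right)} = -2 - 10 T$ ($d{\left(T \right)} = 2 \left(-1 - 5 T\right) = -2 - 10 T$)
$w{\left(A,F \right)} = -2 - 10 F$
$S = 48$ ($S = -2 - -50 = -2 + 50 = 48$)
$B = 64$ ($B = \left(-8\right)^{2} = 64$)
$- 95 B + S = \left(-95\right) 64 + 48 = -6080 + 48 = -6032$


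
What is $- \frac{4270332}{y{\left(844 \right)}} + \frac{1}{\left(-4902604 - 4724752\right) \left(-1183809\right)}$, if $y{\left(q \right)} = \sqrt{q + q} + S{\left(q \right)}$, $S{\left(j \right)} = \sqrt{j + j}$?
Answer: $\frac{1}{11396950679004} - \frac{1067583 \sqrt{422}}{422} \approx -51969.0$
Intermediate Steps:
$S{\left(j \right)} = \sqrt{2} \sqrt{j}$ ($S{\left(j \right)} = \sqrt{2 j} = \sqrt{2} \sqrt{j}$)
$y{\left(q \right)} = 2 \sqrt{2} \sqrt{q}$ ($y{\left(q \right)} = \sqrt{q + q} + \sqrt{2} \sqrt{q} = \sqrt{2 q} + \sqrt{2} \sqrt{q} = \sqrt{2} \sqrt{q} + \sqrt{2} \sqrt{q} = 2 \sqrt{2} \sqrt{q}$)
$- \frac{4270332}{y{\left(844 \right)}} + \frac{1}{\left(-4902604 - 4724752\right) \left(-1183809\right)} = - \frac{4270332}{2 \sqrt{2} \sqrt{844}} + \frac{1}{\left(-4902604 - 4724752\right) \left(-1183809\right)} = - \frac{4270332}{2 \sqrt{2} \cdot 2 \sqrt{211}} + \frac{1}{-9627356} \left(- \frac{1}{1183809}\right) = - \frac{4270332}{4 \sqrt{422}} - - \frac{1}{11396950679004} = - 4270332 \frac{\sqrt{422}}{1688} + \frac{1}{11396950679004} = - \frac{1067583 \sqrt{422}}{422} + \frac{1}{11396950679004} = \frac{1}{11396950679004} - \frac{1067583 \sqrt{422}}{422}$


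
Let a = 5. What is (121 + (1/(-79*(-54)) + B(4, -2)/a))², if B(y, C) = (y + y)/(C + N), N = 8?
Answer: 6690618544129/454968900 ≈ 14706.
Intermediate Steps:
B(y, C) = 2*y/(8 + C) (B(y, C) = (y + y)/(C + 8) = (2*y)/(8 + C) = 2*y/(8 + C))
(121 + (1/(-79*(-54)) + B(4, -2)/a))² = (121 + (1/(-79*(-54)) + (2*4/(8 - 2))/5))² = (121 + (-1/79*(-1/54) + (2*4/6)*(⅕)))² = (121 + (1/4266 + (2*4*(⅙))*(⅕)))² = (121 + (1/4266 + (4/3)*(⅕)))² = (121 + (1/4266 + 4/15))² = (121 + 5693/21330)² = (2586623/21330)² = 6690618544129/454968900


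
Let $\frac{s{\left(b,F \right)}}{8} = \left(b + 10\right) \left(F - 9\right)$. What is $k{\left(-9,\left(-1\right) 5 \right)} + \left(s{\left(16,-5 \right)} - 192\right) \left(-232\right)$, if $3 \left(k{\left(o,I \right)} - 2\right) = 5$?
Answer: $\frac{2160395}{3} \approx 7.2013 \cdot 10^{5}$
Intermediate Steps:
$k{\left(o,I \right)} = \frac{11}{3}$ ($k{\left(o,I \right)} = 2 + \frac{1}{3} \cdot 5 = 2 + \frac{5}{3} = \frac{11}{3}$)
$s{\left(b,F \right)} = 8 \left(-9 + F\right) \left(10 + b\right)$ ($s{\left(b,F \right)} = 8 \left(b + 10\right) \left(F - 9\right) = 8 \left(10 + b\right) \left(-9 + F\right) = 8 \left(-9 + F\right) \left(10 + b\right)$)
$k{\left(-9,\left(-1\right) 5 \right)} + \left(s{\left(16,-5 \right)} - 192\right) \left(-232\right) = \frac{11}{3} + \left(\left(-720 - 1152 + 80 \left(-5\right) + 8 \left(-5\right) 16\right) - 192\right) \left(-232\right) = \frac{11}{3} + \left(\left(-720 - 1152 - 400 - 640\right) - 192\right) \left(-232\right) = \frac{11}{3} + \left(-2912 - 192\right) \left(-232\right) = \frac{11}{3} - -720128 = \frac{11}{3} + 720128 = \frac{2160395}{3}$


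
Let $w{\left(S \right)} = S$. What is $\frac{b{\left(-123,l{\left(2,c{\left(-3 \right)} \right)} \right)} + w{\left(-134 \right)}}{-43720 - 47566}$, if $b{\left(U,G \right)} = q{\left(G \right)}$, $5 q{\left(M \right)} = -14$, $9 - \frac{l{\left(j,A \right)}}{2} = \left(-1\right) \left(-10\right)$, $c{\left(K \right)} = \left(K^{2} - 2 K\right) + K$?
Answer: $\frac{342}{228215} \approx 0.0014986$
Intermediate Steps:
$c{\left(K \right)} = K^{2} - K$
$l{\left(j,A \right)} = -2$ ($l{\left(j,A \right)} = 18 - 2 \left(\left(-1\right) \left(-10\right)\right) = 18 - 20 = -2$)
$q{\left(M \right)} = - \frac{14}{5}$ ($q{\left(M \right)} = \frac{1}{5} \left(-14\right) = - \frac{14}{5}$)
$b{\left(U,G \right)} = - \frac{14}{5}$
$\frac{b{\left(-123,l{\left(2,c{\left(-3 \right)} \right)} \right)} + w{\left(-134 \right)}}{-43720 - 47566} = \frac{- \frac{14}{5} - 134}{-43720 - 47566} = - \frac{684}{5 \left(-91286\right)} = \left(- \frac{684}{5}\right) \left(- \frac{1}{91286}\right) = \frac{342}{228215}$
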